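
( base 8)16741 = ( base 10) 7649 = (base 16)1de1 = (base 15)23EE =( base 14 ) 2b05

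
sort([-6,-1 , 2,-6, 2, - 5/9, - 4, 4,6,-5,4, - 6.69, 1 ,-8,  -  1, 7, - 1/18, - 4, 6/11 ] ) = [  -  8, - 6.69, - 6,  -  6, - 5, - 4, - 4,-1,-1, - 5/9, - 1/18, 6/11 , 1, 2, 2, 4,4 , 6, 7 ]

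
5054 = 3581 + 1473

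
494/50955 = 494/50955 = 0.01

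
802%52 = 22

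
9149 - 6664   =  2485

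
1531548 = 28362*54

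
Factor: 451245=3^1*5^1*67^1 * 449^1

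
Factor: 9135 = 3^2*5^1*7^1*29^1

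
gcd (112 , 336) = 112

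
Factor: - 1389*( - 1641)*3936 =8971517664 = 2^5 * 3^3*41^1*463^1*547^1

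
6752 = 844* 8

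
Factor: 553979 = 17^1*32587^1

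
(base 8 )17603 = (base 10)8067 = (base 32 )7S3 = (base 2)1111110000011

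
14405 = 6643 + 7762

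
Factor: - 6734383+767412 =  - 5966971^1 = - 5966971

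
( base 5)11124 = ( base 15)379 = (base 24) 18l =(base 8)1425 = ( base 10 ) 789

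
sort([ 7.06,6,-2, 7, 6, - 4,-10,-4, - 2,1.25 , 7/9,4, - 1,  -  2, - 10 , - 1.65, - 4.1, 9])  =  [ - 10, - 10, - 4.1, - 4,-4, - 2, - 2, - 2, - 1.65,-1,7/9,1.25,4,6, 6,7,7.06, 9] 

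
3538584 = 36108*98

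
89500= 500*179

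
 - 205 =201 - 406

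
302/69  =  302/69 = 4.38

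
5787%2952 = 2835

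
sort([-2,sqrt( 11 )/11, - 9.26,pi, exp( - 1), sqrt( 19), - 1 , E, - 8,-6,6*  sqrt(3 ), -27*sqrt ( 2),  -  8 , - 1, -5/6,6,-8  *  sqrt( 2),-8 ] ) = [ -27 * sqrt ( 2 ) ,  -  8*sqrt( 2 ), - 9.26, - 8,  -  8,-8, - 6,-2,-1, - 1,-5/6, sqrt( 11)/11,exp(-1),E,  pi,  sqrt(19 ), 6,6*sqrt( 3)]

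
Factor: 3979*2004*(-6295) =-50195801220 = - 2^2*3^1*5^1*23^1*167^1*173^1*1259^1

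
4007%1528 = 951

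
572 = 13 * 44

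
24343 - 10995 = 13348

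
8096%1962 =248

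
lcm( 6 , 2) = 6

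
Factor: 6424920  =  2^3*3^5*5^1*661^1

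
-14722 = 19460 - 34182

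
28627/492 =28627/492 = 58.18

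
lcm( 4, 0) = 0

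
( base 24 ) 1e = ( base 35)13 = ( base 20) 1i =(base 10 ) 38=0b100110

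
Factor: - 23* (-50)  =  1150 = 2^1*5^2*23^1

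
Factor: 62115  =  3^1*5^1*41^1*101^1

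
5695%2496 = 703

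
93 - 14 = 79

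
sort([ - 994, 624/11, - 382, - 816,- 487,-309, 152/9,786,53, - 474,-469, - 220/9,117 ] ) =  [-994, - 816, - 487,- 474,  -  469,-382 ,-309, - 220/9,152/9,53 , 624/11, 117, 786]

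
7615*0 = 0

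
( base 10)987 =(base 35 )s7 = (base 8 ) 1733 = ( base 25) 1EC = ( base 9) 1316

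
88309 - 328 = 87981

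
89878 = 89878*1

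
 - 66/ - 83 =66/83 = 0.80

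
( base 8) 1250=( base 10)680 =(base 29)nd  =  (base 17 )260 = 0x2A8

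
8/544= 1/68 = 0.01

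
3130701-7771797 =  - 4641096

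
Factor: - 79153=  - 79153^1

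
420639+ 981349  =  1401988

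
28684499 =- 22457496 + 51141995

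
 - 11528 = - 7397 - 4131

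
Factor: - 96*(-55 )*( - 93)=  - 2^5 *3^2*5^1* 11^1* 31^1 = - 491040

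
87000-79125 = 7875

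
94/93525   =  94/93525 = 0.00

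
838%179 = 122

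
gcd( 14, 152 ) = 2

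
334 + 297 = 631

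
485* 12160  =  5897600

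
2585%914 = 757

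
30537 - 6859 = 23678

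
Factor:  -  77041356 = -2^2 * 3^1*7^1*917159^1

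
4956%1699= 1558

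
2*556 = 1112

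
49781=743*67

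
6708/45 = 2236/15 = 149.07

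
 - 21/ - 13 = 1  +  8/13 = 1.62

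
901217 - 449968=451249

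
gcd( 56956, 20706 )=58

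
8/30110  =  4/15055 = 0.00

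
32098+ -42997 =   -  10899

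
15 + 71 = 86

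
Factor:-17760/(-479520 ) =1/27 = 3^( - 3 )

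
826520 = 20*41326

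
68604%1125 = 1104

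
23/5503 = 23/5503 =0.00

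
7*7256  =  50792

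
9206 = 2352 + 6854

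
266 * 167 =44422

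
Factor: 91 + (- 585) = -2^1*13^1*19^1 = - 494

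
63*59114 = 3724182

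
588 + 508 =1096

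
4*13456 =53824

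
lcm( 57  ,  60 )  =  1140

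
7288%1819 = 12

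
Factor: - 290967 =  - 3^1*96989^1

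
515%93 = 50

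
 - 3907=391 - 4298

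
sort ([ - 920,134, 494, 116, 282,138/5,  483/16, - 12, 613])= [- 920, - 12,138/5,483/16 , 116 , 134,282, 494,613]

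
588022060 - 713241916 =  - 125219856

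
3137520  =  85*36912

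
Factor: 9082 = 2^1*19^1*239^1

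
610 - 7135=-6525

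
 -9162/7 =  - 1309+1/7   =  - 1308.86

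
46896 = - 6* (  -  7816)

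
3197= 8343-5146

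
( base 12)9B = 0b1110111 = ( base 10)119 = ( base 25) 4J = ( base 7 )230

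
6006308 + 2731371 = 8737679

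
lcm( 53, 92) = 4876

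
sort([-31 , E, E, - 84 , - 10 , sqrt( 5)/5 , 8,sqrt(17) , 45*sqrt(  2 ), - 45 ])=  [- 84 , - 45, - 31, - 10, sqrt(5)/5, E, E , sqrt( 17),8, 45*sqrt(2)]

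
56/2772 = 2/99  =  0.02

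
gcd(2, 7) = 1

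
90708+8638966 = 8729674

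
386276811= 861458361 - 475181550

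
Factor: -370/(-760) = 2^(-2)*19^( - 1)*37^1 = 37/76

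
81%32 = 17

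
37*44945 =1662965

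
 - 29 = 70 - 99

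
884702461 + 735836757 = 1620539218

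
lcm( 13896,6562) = 236232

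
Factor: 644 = 2^2*7^1 * 23^1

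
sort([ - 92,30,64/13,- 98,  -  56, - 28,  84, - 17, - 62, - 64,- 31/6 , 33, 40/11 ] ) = [- 98,-92,-64, - 62,-56, - 28, - 17, - 31/6, 40/11,64/13,30,  33,84]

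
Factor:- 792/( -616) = 3^2*7^( - 1 ) = 9/7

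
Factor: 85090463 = 103^1 * 151^1*5471^1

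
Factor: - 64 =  -2^6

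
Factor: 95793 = 3^1 *37^1*863^1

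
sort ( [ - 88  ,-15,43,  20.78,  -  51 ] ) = [ - 88,-51, - 15,20.78,43]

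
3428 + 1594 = 5022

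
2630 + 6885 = 9515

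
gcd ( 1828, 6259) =1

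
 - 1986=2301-4287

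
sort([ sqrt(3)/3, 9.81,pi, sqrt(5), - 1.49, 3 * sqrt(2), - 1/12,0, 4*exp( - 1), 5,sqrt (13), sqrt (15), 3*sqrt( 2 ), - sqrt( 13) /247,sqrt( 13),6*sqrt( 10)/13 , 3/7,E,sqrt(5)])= [ - 1.49, - 1/12,  -  sqrt( 13)/247, 0, 3/7 , sqrt (3 ) /3,6* sqrt(10)/13,4 * exp(-1 ), sqrt ( 5 ),  sqrt( 5), E,pi, sqrt(13),sqrt(13), sqrt(15 ),3 * sqrt(2), 3*sqrt (2),5, 9.81 ]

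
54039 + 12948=66987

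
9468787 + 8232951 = 17701738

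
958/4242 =479/2121 = 0.23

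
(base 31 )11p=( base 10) 1017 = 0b1111111001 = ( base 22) 225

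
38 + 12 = 50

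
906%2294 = 906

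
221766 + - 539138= - 317372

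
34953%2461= 499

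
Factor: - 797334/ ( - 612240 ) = 132889/102040=2^ (-3) * 5^( - 1 ) * 17^1*2551^ ( - 1)* 7817^1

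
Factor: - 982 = -2^1 * 491^1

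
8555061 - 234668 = 8320393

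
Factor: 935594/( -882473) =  - 2^1*11^1 * 23^1*43^2*  173^(  -  1)*5101^( - 1) 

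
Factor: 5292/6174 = 6/7 = 2^1*3^1*7^( - 1)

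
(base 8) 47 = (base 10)39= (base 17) 25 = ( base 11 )36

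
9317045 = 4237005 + 5080040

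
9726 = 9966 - 240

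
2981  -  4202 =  - 1221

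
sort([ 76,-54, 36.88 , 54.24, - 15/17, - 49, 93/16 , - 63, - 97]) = [ - 97, - 63, - 54 , - 49, - 15/17,93/16,36.88,  54.24, 76] 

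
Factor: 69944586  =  2^1*3^1*19^1 * 613549^1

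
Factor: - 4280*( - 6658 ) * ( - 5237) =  - 2^4*5^1 * 107^1*3329^1 * 5237^1 = - 149234808880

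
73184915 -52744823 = 20440092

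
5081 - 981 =4100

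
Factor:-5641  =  - 5641^1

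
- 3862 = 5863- 9725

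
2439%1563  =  876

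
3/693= 1/231= 0.00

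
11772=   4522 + 7250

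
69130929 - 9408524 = 59722405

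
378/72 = 5 + 1/4 = 5.25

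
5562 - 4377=1185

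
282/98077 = 282/98077 = 0.00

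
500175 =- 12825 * ( - 39 )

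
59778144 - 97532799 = - 37754655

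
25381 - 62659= - 37278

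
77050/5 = 15410 = 15410.00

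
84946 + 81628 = 166574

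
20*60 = 1200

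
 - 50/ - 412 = 25/206  =  0.12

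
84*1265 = 106260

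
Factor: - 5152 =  - 2^5*7^1*23^1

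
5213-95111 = -89898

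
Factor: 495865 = 5^1*99173^1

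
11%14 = 11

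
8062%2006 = 38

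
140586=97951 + 42635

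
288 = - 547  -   - 835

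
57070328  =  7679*7432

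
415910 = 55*7562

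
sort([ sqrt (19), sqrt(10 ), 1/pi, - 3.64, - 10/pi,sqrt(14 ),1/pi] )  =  [ - 3.64 , - 10/pi,1/pi, 1/pi, sqrt(10 ),sqrt (14),sqrt( 19 ) ] 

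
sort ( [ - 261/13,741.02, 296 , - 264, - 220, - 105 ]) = [  -  264, - 220, - 105, - 261/13 , 296, 741.02 ]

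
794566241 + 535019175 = 1329585416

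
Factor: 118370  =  2^1*5^1*7^1*19^1*  89^1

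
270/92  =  2 + 43/46= 2.93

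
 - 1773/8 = - 1773/8 = - 221.62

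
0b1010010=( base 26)34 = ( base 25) 37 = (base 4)1102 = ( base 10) 82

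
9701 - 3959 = 5742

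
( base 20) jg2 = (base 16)1EF2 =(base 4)1323302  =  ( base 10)7922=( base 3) 101212102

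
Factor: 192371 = 47^1*4093^1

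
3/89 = 3/89 = 0.03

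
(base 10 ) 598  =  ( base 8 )1126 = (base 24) 10m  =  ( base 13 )370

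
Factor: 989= 23^1*43^1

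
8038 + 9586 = 17624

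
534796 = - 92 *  ( - 5813) 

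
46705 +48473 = 95178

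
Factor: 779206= 2^1*53^1*7351^1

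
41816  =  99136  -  57320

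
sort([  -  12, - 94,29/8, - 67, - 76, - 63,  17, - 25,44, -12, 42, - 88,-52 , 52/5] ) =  [ - 94, - 88,-76, - 67,-63, - 52, - 25, - 12, - 12,29/8,52/5 , 17, 42,44] 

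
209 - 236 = -27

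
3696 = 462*8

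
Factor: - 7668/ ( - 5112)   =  3/2 = 2^( - 1)*3^1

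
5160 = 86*60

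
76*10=760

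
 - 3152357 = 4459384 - 7611741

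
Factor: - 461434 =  - 2^1*19^1*12143^1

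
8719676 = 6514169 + 2205507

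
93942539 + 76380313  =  170322852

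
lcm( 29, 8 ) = 232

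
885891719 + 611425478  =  1497317197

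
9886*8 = 79088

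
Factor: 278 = 2^1*139^1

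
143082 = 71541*2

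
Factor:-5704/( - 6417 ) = 8/9 = 2^3*3^(  -  2 )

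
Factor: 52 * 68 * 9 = 31824 = 2^4*3^2*13^1*17^1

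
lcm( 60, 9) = 180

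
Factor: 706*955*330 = 222495900 = 2^2*3^1*5^2 * 11^1*191^1*353^1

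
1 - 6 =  - 5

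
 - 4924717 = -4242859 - 681858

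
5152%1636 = 244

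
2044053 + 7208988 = 9253041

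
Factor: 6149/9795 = 3^( - 1 ) * 5^( - 1 )*11^1*13^1*43^1*653^( - 1) 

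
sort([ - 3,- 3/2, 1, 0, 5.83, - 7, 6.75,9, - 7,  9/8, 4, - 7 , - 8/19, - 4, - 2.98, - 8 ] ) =[ -8,-7, -7,- 7,-4,-3, - 2.98, - 3/2 , - 8/19,  0,1, 9/8 , 4,  5.83,  6.75 , 9 ]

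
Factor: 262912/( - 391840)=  - 2^3* 5^( - 1 )*13^1 * 31^(  -  1) =- 104/155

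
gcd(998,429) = 1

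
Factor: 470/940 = 2^( - 1)  =  1/2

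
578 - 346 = 232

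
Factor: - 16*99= - 2^4 * 3^2*11^1 =-1584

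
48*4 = 192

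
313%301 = 12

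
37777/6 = 37777/6 = 6296.17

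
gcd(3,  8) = 1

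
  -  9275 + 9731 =456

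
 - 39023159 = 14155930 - 53179089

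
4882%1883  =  1116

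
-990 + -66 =-1056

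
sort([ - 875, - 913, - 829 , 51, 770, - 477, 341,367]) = [ - 913, - 875, - 829 ,-477, 51,341,367,770] 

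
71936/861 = 83 + 473/861 = 83.55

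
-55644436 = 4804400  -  60448836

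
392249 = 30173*13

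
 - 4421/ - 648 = 6 + 533/648 = 6.82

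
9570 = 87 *110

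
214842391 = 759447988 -544605597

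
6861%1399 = 1265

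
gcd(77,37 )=1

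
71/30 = 71/30 = 2.37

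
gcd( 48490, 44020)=10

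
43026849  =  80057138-37030289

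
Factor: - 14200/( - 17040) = 2^( - 1)*3^ (  -  1) * 5^1 = 5/6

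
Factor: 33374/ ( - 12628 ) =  - 37/14 = - 2^( - 1)*7^ ( - 1 )*37^1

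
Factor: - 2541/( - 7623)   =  1/3= 3^( - 1)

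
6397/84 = 76 + 13/84  =  76.15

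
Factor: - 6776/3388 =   -  2^1 = -  2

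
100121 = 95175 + 4946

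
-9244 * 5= - 46220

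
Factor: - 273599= -107^1*2557^1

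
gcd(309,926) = 1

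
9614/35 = 9614/35 = 274.69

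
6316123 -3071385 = 3244738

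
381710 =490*779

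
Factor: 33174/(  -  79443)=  - 38/91 = - 2^1*7^( - 1 ) * 13^( -1)*19^1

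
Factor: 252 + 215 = 467 = 467^1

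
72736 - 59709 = 13027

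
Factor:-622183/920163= - 3^ ( - 1 )*17^1*41^(  -  1 ) *7481^( - 1 ) * 36599^1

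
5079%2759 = 2320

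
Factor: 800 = 2^5 *5^2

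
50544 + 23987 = 74531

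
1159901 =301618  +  858283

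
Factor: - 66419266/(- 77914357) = 2^1 * 33209633^1 *77914357^( - 1)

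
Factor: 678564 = 2^2*3^3*61^1*103^1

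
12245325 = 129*94925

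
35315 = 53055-17740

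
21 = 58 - 37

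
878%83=48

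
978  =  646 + 332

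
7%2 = 1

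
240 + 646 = 886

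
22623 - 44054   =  - 21431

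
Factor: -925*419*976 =-2^4*5^2*37^1*61^1*419^1 = - 378273200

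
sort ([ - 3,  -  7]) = [ - 7, - 3 ] 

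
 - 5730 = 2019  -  7749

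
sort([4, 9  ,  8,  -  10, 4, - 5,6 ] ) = [ - 10,-5,4,4,6, 8,9 ]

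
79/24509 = 79/24509 = 0.00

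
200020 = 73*2740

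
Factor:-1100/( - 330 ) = 10/3 = 2^1*3^( - 1)*  5^1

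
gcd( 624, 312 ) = 312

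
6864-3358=3506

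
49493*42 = 2078706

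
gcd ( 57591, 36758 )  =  1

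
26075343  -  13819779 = 12255564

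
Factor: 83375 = 5^3*23^1*29^1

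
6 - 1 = 5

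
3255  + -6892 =  -  3637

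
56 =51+5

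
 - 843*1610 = -1357230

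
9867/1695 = 3289/565= 5.82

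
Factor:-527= - 17^1*31^1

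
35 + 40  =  75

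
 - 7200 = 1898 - 9098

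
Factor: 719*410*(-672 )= - 198098880 = -2^6*3^1*5^1*7^1*41^1*719^1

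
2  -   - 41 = 43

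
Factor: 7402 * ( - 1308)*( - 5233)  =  50664943128 = 2^3*3^1*109^1 * 3701^1 * 5233^1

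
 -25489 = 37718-63207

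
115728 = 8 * 14466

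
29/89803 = 29/89803 = 0.00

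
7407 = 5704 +1703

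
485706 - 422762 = 62944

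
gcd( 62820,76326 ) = 6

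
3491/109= 32 + 3/109 = 32.03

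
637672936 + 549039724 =1186712660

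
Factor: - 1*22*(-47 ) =2^1 * 11^1* 47^1= 1034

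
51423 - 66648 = -15225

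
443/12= 443/12 = 36.92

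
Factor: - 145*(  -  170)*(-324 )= - 2^3*3^4*5^2*17^1*29^1 = - 7986600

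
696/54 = 12  +  8/9 = 12.89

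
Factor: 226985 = 5^1*11^1*4127^1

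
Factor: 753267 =3^1*257^1*977^1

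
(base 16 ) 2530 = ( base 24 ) gcg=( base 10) 9520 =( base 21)10C7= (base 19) 1771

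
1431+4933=6364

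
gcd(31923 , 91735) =1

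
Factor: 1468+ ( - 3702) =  -2^1 * 1117^1 = - 2234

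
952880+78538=1031418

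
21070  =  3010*7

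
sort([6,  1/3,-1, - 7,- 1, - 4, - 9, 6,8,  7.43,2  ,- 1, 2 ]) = [ - 9, - 7,-4,-1, - 1, - 1,1/3, 2,2,6, 6,  7.43,  8]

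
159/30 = 53/10 = 5.30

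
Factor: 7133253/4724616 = 2377751/1574872 = 2^( - 3 )*13^( - 1)*19^(-1) * 797^(  -  1)*2377751^1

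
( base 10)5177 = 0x1439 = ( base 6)35545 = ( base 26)7h3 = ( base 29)64F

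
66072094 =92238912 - 26166818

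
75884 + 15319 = 91203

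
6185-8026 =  - 1841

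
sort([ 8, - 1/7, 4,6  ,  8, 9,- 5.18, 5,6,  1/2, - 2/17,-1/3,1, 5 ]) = [ - 5.18, - 1/3, - 1/7, - 2/17,1/2, 1, 4,5,5, 6, 6,8, 8,  9] 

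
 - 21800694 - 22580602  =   - 44381296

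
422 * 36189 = 15271758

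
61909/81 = 61909/81 =764.31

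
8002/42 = 4001/21 = 190.52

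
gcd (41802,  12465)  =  3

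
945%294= 63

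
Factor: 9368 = 2^3*1171^1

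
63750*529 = 33723750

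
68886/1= 68886 = 68886.00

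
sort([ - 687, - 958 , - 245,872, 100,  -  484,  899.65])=[ - 958,-687, - 484, - 245, 100,872,899.65 ] 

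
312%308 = 4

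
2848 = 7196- 4348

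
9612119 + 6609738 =16221857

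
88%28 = 4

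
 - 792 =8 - 800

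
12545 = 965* 13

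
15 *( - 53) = - 795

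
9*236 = 2124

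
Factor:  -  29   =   - 29^1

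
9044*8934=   80799096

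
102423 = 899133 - 796710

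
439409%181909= 75591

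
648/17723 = 648/17723 = 0.04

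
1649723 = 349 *4727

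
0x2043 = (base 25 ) d59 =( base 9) 12286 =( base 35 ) 6PY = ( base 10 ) 8259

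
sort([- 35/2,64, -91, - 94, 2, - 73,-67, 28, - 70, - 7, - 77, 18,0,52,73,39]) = [ - 94,-91, - 77, - 73, - 70, -67, - 35/2,-7,  0, 2 , 18 , 28, 39, 52 , 64,73] 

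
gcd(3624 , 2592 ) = 24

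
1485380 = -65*(-22852) 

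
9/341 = 9/341 = 0.03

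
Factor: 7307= 7307^1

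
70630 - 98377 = -27747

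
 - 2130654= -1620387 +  - 510267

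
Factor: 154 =2^1*7^1*11^1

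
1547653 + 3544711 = 5092364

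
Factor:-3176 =  -  2^3 *397^1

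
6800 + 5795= 12595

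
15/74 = 15/74 = 0.20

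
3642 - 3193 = 449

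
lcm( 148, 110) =8140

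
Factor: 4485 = 3^1 * 5^1*13^1*23^1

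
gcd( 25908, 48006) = 762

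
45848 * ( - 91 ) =-4172168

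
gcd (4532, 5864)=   4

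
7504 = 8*938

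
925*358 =331150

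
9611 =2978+6633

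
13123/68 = 13123/68 = 192.99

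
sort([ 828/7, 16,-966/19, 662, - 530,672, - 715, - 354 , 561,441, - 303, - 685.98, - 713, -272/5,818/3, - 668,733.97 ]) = [ - 715,-713,-685.98, -668,  -  530,  -  354, - 303, -272/5,-966/19,16 , 828/7, 818/3,  441,561, 662,672,733.97]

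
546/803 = 546/803= 0.68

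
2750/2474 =1375/1237 = 1.11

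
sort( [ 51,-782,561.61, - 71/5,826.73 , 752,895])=[ - 782,-71/5, 51,561.61  ,  752, 826.73, 895]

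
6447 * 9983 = 64360401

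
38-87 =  - 49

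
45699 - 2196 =43503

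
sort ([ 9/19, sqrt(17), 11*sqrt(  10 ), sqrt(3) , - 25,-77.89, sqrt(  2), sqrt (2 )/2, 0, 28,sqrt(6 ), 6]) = [ - 77.89 ,-25, 0, 9/19, sqrt ( 2 )/2, sqrt(2), sqrt ( 3),  sqrt(6 ), sqrt(17 ), 6,28,  11*sqrt( 10) ]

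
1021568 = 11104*92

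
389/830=389/830 = 0.47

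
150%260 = 150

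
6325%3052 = 221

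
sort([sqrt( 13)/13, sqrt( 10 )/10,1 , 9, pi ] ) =[ sqrt( 13)/13, sqrt( 10 )/10,1,pi, 9]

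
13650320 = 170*80296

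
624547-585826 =38721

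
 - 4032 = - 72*56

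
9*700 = 6300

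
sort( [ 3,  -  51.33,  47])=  [  -  51.33, 3, 47]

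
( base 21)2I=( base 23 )2E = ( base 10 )60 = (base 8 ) 74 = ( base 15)40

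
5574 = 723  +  4851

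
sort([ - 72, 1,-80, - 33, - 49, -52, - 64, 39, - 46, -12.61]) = [ - 80 , - 72, - 64, - 52, - 49,-46, - 33,-12.61, 1 , 39 ] 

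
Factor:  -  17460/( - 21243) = 2^2*3^1*5^1*73^(-1) = 60/73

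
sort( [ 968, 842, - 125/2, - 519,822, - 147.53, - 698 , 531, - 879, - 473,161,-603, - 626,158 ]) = [ - 879, - 698,  -  626,-603, - 519,  -  473, - 147.53, - 125/2,158,161, 531,822, 842,968] 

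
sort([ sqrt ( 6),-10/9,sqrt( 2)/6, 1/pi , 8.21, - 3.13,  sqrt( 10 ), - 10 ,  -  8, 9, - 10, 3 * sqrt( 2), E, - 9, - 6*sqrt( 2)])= [ - 10, - 10, - 9, - 6*sqrt(2), - 8, - 3.13, - 10/9, sqrt(2 )/6, 1/pi,sqrt(6),E , sqrt( 10 ), 3 * sqrt(2), 8.21, 9] 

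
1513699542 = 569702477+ 943997065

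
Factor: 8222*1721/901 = 14150062/901 = 2^1*17^( - 1)*53^ ( - 1 )*1721^1*4111^1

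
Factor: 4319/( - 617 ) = - 7 = - 7^1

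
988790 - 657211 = 331579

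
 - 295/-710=59/142 =0.42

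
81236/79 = 1028 + 24/79 = 1028.30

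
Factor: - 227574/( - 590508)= 2^ ( - 1 )*269^1*349^(-1) = 269/698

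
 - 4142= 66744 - 70886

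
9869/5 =9869/5= 1973.80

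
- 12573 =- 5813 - 6760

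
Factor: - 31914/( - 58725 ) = 394/725 = 2^1*5^ ( - 2)*29^( - 1)*197^1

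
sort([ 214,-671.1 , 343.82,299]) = [ - 671.1,214,299,343.82]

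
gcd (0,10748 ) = 10748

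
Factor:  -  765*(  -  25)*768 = 14688000= 2^8*3^3*5^3*17^1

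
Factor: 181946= 2^1 * 29^1*3137^1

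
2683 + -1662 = 1021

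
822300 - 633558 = 188742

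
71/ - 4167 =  - 1+4096/4167= - 0.02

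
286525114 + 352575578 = 639100692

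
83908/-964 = -88 + 231/241=-87.04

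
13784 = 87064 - 73280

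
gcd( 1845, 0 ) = 1845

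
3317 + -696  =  2621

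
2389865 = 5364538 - 2974673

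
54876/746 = 27438/373 = 73.56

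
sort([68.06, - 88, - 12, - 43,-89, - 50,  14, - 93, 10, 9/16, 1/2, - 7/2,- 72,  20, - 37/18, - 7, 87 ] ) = [ - 93, - 89,  -  88,-72, - 50, - 43, - 12, - 7 , - 7/2, - 37/18,1/2, 9/16, 10 , 14, 20, 68.06,87] 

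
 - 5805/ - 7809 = 1935/2603  =  0.74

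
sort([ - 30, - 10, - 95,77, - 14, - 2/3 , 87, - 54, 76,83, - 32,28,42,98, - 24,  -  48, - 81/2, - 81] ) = [-95, - 81, - 54,- 48 ,-81/2, - 32, - 30, - 24, - 14 , - 10, - 2/3,28,42, 76,77,83, 87,98]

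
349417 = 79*4423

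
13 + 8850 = 8863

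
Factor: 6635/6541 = 5^1*31^( - 1 )*211^( - 1)*1327^1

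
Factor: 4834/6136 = 2417/3068 =2^(  -  2 )*13^(-1)*59^(-1)*2417^1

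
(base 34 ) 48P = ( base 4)1030321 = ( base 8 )11471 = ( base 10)4921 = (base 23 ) 96m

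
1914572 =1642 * 1166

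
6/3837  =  2/1279 = 0.00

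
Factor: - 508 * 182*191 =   -  2^3 * 7^1*13^1*127^1*191^1 = - 17659096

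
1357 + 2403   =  3760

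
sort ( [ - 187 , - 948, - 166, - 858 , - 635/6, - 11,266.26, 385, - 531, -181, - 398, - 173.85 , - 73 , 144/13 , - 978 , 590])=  [ - 978, - 948 , - 858 ,-531,- 398, - 187,-181, - 173.85 , - 166 , - 635/6,  -  73, - 11,144/13, 266.26, 385,  590] 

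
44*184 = 8096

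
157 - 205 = - 48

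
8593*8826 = 75841818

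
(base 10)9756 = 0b10011000011100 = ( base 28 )ccc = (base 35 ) 7xq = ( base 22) K3A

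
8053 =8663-610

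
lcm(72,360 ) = 360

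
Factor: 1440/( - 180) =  - 8  =  - 2^3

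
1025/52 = 1025/52 = 19.71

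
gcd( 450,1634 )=2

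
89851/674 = 89851/674 = 133.31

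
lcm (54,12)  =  108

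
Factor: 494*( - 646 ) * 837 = - 267106788 = -2^2* 3^3*13^1*17^1 * 19^2 *31^1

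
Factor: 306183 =3^1*102061^1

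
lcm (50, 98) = 2450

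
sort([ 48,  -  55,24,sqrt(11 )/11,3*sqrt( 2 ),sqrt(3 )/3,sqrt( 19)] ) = [ - 55,sqrt( 11 )/11,sqrt(3 )/3,3*sqrt( 2),sqrt( 19),24, 48] 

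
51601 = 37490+14111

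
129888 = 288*451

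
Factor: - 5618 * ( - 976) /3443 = 2^5 * 11^( - 1 )*53^2*61^1*313^ ( - 1 ) = 5483168/3443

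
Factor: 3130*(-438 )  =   - 1370940 = -2^2 * 3^1*5^1*73^1 *313^1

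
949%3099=949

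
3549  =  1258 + 2291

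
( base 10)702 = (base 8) 1276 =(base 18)230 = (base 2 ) 1010111110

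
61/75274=1/1234 = 0.00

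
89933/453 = 198  +  239/453 = 198.53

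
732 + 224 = 956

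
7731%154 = 31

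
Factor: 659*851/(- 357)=-560809/357 = -3^( - 1 )*7^(-1)*17^( - 1) * 23^1*37^1*659^1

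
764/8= 95  +  1/2 = 95.50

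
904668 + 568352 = 1473020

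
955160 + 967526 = 1922686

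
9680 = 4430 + 5250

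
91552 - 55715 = 35837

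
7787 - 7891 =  - 104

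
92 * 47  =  4324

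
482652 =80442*6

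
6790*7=47530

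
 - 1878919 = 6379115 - 8258034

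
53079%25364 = 2351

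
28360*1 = 28360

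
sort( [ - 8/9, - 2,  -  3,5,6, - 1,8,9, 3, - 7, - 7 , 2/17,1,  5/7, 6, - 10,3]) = [ - 10, - 7,-7, - 3,  -  2,-1,  -  8/9,  2/17, 5/7,1,3,3 , 5,6,6,  8,9]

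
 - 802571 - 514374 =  - 1316945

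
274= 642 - 368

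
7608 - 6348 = 1260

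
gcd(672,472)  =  8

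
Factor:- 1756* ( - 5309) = 9322604 = 2^2 * 439^1*5309^1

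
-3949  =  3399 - 7348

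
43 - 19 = 24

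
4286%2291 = 1995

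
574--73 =647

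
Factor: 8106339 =3^1 * 2702113^1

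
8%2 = 0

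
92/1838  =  46/919 = 0.05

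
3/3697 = 3/3697  =  0.00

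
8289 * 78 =646542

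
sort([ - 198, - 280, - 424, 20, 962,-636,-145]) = [ - 636, - 424, - 280, -198, - 145, 20,962] 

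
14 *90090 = 1261260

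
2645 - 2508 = 137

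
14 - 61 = - 47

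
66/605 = 6/55  =  0.11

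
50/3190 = 5/319= 0.02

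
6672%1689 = 1605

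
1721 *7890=13578690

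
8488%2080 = 168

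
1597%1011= 586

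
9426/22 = 428 + 5/11= 428.45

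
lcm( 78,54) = 702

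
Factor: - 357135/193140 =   -  821/444 =- 2^( - 2 )*3^( - 1)*37^( - 1)*821^1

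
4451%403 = 18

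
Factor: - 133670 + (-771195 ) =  - 5^1* 13^1 * 13921^1= -  904865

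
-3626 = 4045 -7671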